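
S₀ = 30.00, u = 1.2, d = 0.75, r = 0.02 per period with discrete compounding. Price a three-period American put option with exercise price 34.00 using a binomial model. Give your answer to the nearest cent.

6.34

Risk-neutral probability p = (1 + 0.02 − 0.75)/(1.2 − 0.75) = 0.2700/0.4500 = 0.6000
Terminal stock prices: S_uuu = 51.84, S_uud = 32.4, S_udd = 20.25, S_ddd = 12.66
Terminal payoffs (K − S): max(-17.84, 0) = 0, max(1.6, 0) = 1.6, max(13.75, 0) = 13.75, max(21.34, 0) = 21.34
Node uu (S = 43.2): continuation = 1/1.02·[0.6000·0.0000 + 0.4000·1.6000] = 0.6275; exercise value = 0.0000 ≤ continuation, so V_uu = 0.6275
Node ud (S = 27): continuation = 1/1.02·[0.6000·1.6000 + 0.4000·13.7500] = 6.3333; exercise value = 7.0000 > continuation, so V_ud = 7.0000 (exercise)
Node dd (S = 16.88): continuation = 1/1.02·[0.6000·13.7500 + 0.4000·21.3438] = 16.4583; exercise value = 17.1250 > continuation, so V_dd = 17.1250 (exercise)
Node u (S = 36): continuation = 1/1.02·[0.6000·0.6275 + 0.4000·7.0000] = 3.1142; exercise value = 0.0000 ≤ continuation, so V_u = 3.1142
Node d (S = 22.5): continuation = 1/1.02·[0.6000·7.0000 + 0.4000·17.1250] = 10.8333; exercise value = 11.5000 > continuation, so V_d = 11.5000 (exercise)
Node 0 (S = 30): continuation = 1/1.02·[0.6000·3.1142 + 0.4000·11.5000] = 6.3417; exercise value = 4.0000 ≤ continuation, so V_0 = 6.3417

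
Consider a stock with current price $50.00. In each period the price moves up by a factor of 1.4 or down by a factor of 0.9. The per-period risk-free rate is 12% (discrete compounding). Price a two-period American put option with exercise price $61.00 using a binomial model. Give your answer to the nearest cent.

Risk-neutral probability p = (1 + 0.12 − 0.9)/(1.4 − 0.9) = 0.2200/0.5000 = 0.4400
Terminal stock prices: S_uu = 98, S_ud = 63, S_dd = 40.5
Terminal payoffs (K − S): max(-37, 0) = 0, max(-2, 0) = 0, max(20.5, 0) = 20.5
Node u (S = 70): continuation = 1/1.12·[0.4400·0.0000 + 0.5600·0.0000] = 0.0000; exercise value = 0.0000 ≤ continuation, so V_u = 0.0000
Node d (S = 45): continuation = 1/1.12·[0.4400·0.0000 + 0.5600·20.5000] = 10.2500; exercise value = 16.0000 > continuation, so V_d = 16.0000 (exercise)
Node 0 (S = 50): continuation = 1/1.12·[0.4400·0.0000 + 0.5600·16.0000] = 8.0000; exercise value = 11.0000 > continuation, so V_0 = 11.0000 (exercise)

$11.00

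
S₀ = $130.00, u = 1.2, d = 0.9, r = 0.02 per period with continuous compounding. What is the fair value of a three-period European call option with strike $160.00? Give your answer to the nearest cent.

Risk-neutral probability p = (e^0.02 − 0.9)/(1.2 − 0.9) = 0.1202/0.3000 = 0.4007
Terminal stock prices: S_uuu = 224.6, S_uud = 168.5, S_udd = 126.4, S_ddd = 94.77
Terminal payoffs (S − K): max(64.64, 0) = 64.64, max(8.48, 0) = 8.48, max(-33.64, 0) = 0, max(-65.23, 0) = 0
Node uu (S = 187.2): V_uu = e^(−0.02)·[0.4007·64.6400 + 0.5993·8.4800] = 30.3682
Node ud (S = 140.4): V_ud = e^(−0.02)·[0.4007·8.4800 + 0.5993·0.0000] = 3.3304
Node dd (S = 105.3): V_dd = e^(−0.02)·[0.4007·0.0000 + 0.5993·0.0000] = 0.0000
Node u (S = 156): V_u = e^(−0.02)·[0.4007·30.3682 + 0.5993·3.3304] = 13.8832
Node d (S = 117): V_d = e^(−0.02)·[0.4007·3.3304 + 0.5993·0.0000] = 1.3080
Node 0 (S = 130): V_0 = e^(−0.02)·[0.4007·13.8832 + 0.5993·1.3080] = 6.2208

$6.22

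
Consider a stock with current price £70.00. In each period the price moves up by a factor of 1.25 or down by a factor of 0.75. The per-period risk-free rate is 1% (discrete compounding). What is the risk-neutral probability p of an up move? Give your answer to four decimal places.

Risk-neutral probability p = (1 + 0.01 − 0.75)/(1.25 − 0.75) = 0.2600/0.5000 = 0.5200

p = 0.5200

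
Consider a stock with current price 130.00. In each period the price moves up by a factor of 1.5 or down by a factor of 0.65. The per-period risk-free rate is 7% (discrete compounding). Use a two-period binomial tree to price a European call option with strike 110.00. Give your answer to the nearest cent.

46.23

Risk-neutral probability p = (1 + 0.07 − 0.65)/(1.5 − 0.65) = 0.4200/0.8500 = 0.4941
Terminal stock prices: S_uu = 292.5, S_ud = 126.8, S_dd = 54.93
Terminal payoffs (S − K): max(182.5, 0) = 182.5, max(16.75, 0) = 16.75, max(-55.07, 0) = 0
Node u (S = 195): V_u = 1/1.07·[0.4941·182.5000 + 0.5059·16.7500] = 92.1963
Node d (S = 84.5): V_d = 1/1.07·[0.4941·16.7500 + 0.5059·0.0000] = 7.7350
Node 0 (S = 130): V_0 = 1/1.07·[0.4941·92.1963 + 0.5059·7.7350] = 46.2325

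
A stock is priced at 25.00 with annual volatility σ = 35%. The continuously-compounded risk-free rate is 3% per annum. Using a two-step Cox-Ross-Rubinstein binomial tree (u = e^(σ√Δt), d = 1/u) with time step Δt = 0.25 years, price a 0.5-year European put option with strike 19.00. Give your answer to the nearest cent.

0.37

CRR parameters: u = e^(σ√Δt) = e^(0.35·√0.25) = 1.1912, d = 1/u = 0.8395
Per-period rate: rΔt = 0.03·0.25 = 0.0075, so R = e^0.0075 = 1.0075
Risk-neutral probability p = (e^0.0075 − 0.8395)/(1.1912 − 0.8395) = 0.1681/0.3518 = 0.4778
Terminal stock prices: S_uu = 35.48, S_ud = 25, S_dd = 17.62
Terminal payoffs (K − S): max(-16.48, 0) = 0, max(-6, 0) = 0, max(1.383, 0) = 1.383
Node u (S = 29.78): V_u = e^(−0.0075)·[0.4778·0.0000 + 0.5222·0.0000] = 0.0000
Node d (S = 20.99): V_d = e^(−0.0075)·[0.4778·0.0000 + 0.5222·1.3828] = 0.7168
Node 0 (S = 25): V_0 = e^(−0.0075)·[0.4778·0.0000 + 0.5222·0.7168] = 0.3715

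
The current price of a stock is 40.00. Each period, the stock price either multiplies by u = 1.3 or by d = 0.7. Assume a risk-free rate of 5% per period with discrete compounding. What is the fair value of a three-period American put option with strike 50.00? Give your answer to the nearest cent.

12.06

Risk-neutral probability p = (1 + 0.05 − 0.7)/(1.3 − 0.7) = 0.3500/0.6000 = 0.5833
Terminal stock prices: S_uuu = 87.88, S_uud = 47.32, S_udd = 25.48, S_ddd = 13.72
Terminal payoffs (K − S): max(-37.88, 0) = 0, max(2.68, 0) = 2.68, max(24.52, 0) = 24.52, max(36.28, 0) = 36.28
Node uu (S = 67.6): continuation = 1/1.05·[0.5833·0.0000 + 0.4167·2.6800] = 1.0635; exercise value = 0.0000 ≤ continuation, so V_uu = 1.0635
Node ud (S = 36.4): continuation = 1/1.05·[0.5833·2.6800 + 0.4167·24.5200] = 11.2190; exercise value = 13.6000 > continuation, so V_ud = 13.6000 (exercise)
Node dd (S = 19.6): continuation = 1/1.05·[0.5833·24.5200 + 0.4167·36.2800] = 28.0190; exercise value = 30.4000 > continuation, so V_dd = 30.4000 (exercise)
Node u (S = 52): continuation = 1/1.05·[0.5833·1.0635 + 0.4167·13.6000] = 5.9877; exercise value = 0.0000 ≤ continuation, so V_u = 5.9877
Node d (S = 28): continuation = 1/1.05·[0.5833·13.6000 + 0.4167·30.4000] = 19.6190; exercise value = 22.0000 > continuation, so V_d = 22.0000 (exercise)
Node 0 (S = 40): continuation = 1/1.05·[0.5833·5.9877 + 0.4167·22.0000] = 12.0566; exercise value = 10.0000 ≤ continuation, so V_0 = 12.0566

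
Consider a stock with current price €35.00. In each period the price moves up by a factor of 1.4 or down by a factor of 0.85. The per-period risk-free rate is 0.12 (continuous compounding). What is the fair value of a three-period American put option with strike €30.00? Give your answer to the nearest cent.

Risk-neutral probability p = (e^0.12 − 0.85)/(1.4 − 0.85) = 0.2775/0.5500 = 0.5045
Terminal stock prices: S_uuu = 96.04, S_uud = 58.31, S_udd = 35.4, S_ddd = 21.49
Terminal payoffs (K − S): max(-66.04, 0) = 0, max(-28.31, 0) = 0, max(-5.402, 0) = 0, max(8.506, 0) = 8.506
Node uu (S = 68.6): continuation = e^(−0.12)·[0.5045·0.0000 + 0.4955·0.0000] = 0.0000; exercise value = 0.0000 ≤ continuation, so V_uu = 0.0000
Node ud (S = 41.65): continuation = e^(−0.12)·[0.5045·0.0000 + 0.4955·0.0000] = 0.0000; exercise value = 0.0000 ≤ continuation, so V_ud = 0.0000
Node dd (S = 25.29): continuation = e^(−0.12)·[0.5045·0.0000 + 0.4955·8.5056] = 3.7377; exercise value = 4.7125 > continuation, so V_dd = 4.7125 (exercise)
Node u (S = 49): continuation = e^(−0.12)·[0.5045·0.0000 + 0.4955·0.0000] = 0.0000; exercise value = 0.0000 ≤ continuation, so V_u = 0.0000
Node d (S = 29.75): continuation = e^(−0.12)·[0.5045·0.0000 + 0.4955·4.7125] = 2.0708; exercise value = 0.2500 ≤ continuation, so V_d = 2.0708
Node 0 (S = 35): continuation = e^(−0.12)·[0.5045·0.0000 + 0.4955·2.0708] = 0.9100; exercise value = 0.0000 ≤ continuation, so V_0 = 0.9100

€0.91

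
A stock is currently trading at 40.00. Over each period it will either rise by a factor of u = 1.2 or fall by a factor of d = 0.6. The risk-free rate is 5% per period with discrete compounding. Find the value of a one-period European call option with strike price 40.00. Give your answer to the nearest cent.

5.71

Risk-neutral probability p = (1 + 0.05 − 0.6)/(1.2 − 0.6) = 0.4500/0.6000 = 0.7500
Terminal stock prices: S_u = 48, S_d = 24
Terminal payoffs (S − K): max(8, 0) = 8, max(-16, 0) = 0
Node 0 (S = 40): V_0 = 1/1.05·[0.7500·8.0000 + 0.2500·0.0000] = 5.7143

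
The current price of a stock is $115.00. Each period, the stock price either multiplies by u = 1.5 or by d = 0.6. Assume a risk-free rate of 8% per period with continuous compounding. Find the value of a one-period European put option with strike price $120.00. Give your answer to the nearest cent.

$21.80

Risk-neutral probability p = (e^0.08 − 0.6)/(1.5 − 0.6) = 0.4833/0.9000 = 0.5370
Terminal stock prices: S_u = 172.5, S_d = 69
Terminal payoffs (K − S): max(-52.5, 0) = 0, max(51, 0) = 51
Node 0 (S = 115): V_0 = e^(−0.08)·[0.5370·0.0000 + 0.4630·51.0000] = 21.7982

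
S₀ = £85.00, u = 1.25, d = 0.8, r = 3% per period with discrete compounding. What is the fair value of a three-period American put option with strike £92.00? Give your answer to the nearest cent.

Risk-neutral probability p = (1 + 0.03 − 0.8)/(1.25 − 0.8) = 0.2300/0.4500 = 0.5111
Terminal stock prices: S_uuu = 166, S_uud = 106.2, S_udd = 68, S_ddd = 43.52
Terminal payoffs (K − S): max(-74.02, 0) = 0, max(-14.25, 0) = 0, max(24, 0) = 24, max(48.48, 0) = 48.48
Node uu (S = 132.8): continuation = 1/1.03·[0.5111·0.0000 + 0.4889·0.0000] = 0.0000; exercise value = 0.0000 ≤ continuation, so V_uu = 0.0000
Node ud (S = 85): continuation = 1/1.03·[0.5111·0.0000 + 0.4889·24.0000] = 11.3916; exercise value = 7.0000 ≤ continuation, so V_ud = 11.3916
Node dd (S = 54.4): continuation = 1/1.03·[0.5111·24.0000 + 0.4889·48.4800] = 34.9204; exercise value = 37.6000 > continuation, so V_dd = 37.6000 (exercise)
Node u (S = 106.2): continuation = 1/1.03·[0.5111·0.0000 + 0.4889·11.3916] = 5.4070; exercise value = 0.0000 ≤ continuation, so V_u = 5.4070
Node d (S = 68): continuation = 1/1.03·[0.5111·11.3916 + 0.4889·37.6000] = 23.4996; exercise value = 24.0000 > continuation, so V_d = 24.0000 (exercise)
Node 0 (S = 85): continuation = 1/1.03·[0.5111·5.4070 + 0.4889·24.0000] = 14.0747; exercise value = 7.0000 ≤ continuation, so V_0 = 14.0747

£14.07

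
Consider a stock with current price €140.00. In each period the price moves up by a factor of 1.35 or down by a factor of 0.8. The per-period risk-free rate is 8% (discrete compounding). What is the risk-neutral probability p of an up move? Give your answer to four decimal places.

p = 0.5091

Risk-neutral probability p = (1 + 0.08 − 0.8)/(1.35 − 0.8) = 0.2800/0.5500 = 0.5091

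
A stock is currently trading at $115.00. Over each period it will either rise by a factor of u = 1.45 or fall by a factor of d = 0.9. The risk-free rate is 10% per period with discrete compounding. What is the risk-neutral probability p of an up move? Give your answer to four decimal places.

Risk-neutral probability p = (1 + 0.1 − 0.9)/(1.45 − 0.9) = 0.2000/0.5500 = 0.3636

p = 0.3636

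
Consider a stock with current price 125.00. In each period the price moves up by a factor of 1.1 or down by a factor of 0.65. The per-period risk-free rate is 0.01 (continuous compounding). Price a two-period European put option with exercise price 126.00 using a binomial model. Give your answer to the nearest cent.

14.35

Risk-neutral probability p = (e^0.01 − 0.65)/(1.1 − 0.65) = 0.3601/0.4500 = 0.8001
Terminal stock prices: S_uu = 151.3, S_ud = 89.38, S_dd = 52.81
Terminal payoffs (K − S): max(-25.25, 0) = 0, max(36.62, 0) = 36.62, max(73.19, 0) = 73.19
Node u (S = 137.5): V_u = e^(−0.01)·[0.8001·0.0000 + 0.1999·36.6250] = 7.2481
Node d (S = 81.25): V_d = e^(−0.01)·[0.8001·36.6250 + 0.1999·73.1875] = 43.4963
Node 0 (S = 125): V_0 = e^(−0.01)·[0.8001·7.2481 + 0.1999·43.4963] = 14.3495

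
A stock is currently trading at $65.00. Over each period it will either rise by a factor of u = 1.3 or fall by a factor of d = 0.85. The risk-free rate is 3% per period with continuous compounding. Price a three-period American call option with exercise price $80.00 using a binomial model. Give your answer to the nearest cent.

$7.23

Risk-neutral probability p = (e^0.03 − 0.85)/(1.3 − 0.85) = 0.1805/0.4500 = 0.4010
Terminal stock prices: S_uuu = 142.8, S_uud = 93.37, S_udd = 61.05, S_ddd = 39.92
Terminal payoffs (S − K): max(62.81, 0) = 62.81, max(13.37, 0) = 13.37, max(-18.95, 0) = 0, max(-40.08, 0) = 0
Node uu (S = 109.9): continuation = e^(−0.03)·[0.4010·62.8050 + 0.5990·13.3725] = 32.2144; exercise value = 29.8500 ≤ continuation, so V_uu = 32.2144
Node ud (S = 71.83): continuation = e^(−0.03)·[0.4010·13.3725 + 0.5990·0.0000] = 5.2040; exercise value = 0.0000 ≤ continuation, so V_ud = 5.2040
Node dd (S = 46.96): continuation = e^(−0.03)·[0.4010·0.0000 + 0.5990·0.0000] = 0.0000; exercise value = 0.0000 ≤ continuation, so V_dd = 0.0000
Node u (S = 84.5): continuation = e^(−0.03)·[0.4010·32.2144 + 0.5990·5.2040] = 15.5615; exercise value = 4.5000 ≤ continuation, so V_u = 15.5615
Node d (S = 55.25): continuation = e^(−0.03)·[0.4010·5.2040 + 0.5990·0.0000] = 2.0252; exercise value = 0.0000 ≤ continuation, so V_d = 2.0252
Node 0 (S = 65): continuation = e^(−0.03)·[0.4010·15.5615 + 0.5990·2.0252] = 7.2331; exercise value = 0.0000 ≤ continuation, so V_0 = 7.2331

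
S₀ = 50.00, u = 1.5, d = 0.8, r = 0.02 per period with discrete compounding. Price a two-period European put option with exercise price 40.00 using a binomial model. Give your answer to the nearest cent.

Risk-neutral probability p = (1 + 0.02 − 0.8)/(1.5 − 0.8) = 0.2200/0.7000 = 0.3143
Terminal stock prices: S_uu = 112.5, S_ud = 60, S_dd = 32
Terminal payoffs (K − S): max(-72.5, 0) = 0, max(-20, 0) = 0, max(8, 0) = 8
Node u (S = 75): V_u = 1/1.02·[0.3143·0.0000 + 0.6857·0.0000] = 0.0000
Node d (S = 40): V_d = 1/1.02·[0.3143·0.0000 + 0.6857·8.0000] = 5.3782
Node 0 (S = 50): V_0 = 1/1.02·[0.3143·0.0000 + 0.6857·5.3782] = 3.6156

3.62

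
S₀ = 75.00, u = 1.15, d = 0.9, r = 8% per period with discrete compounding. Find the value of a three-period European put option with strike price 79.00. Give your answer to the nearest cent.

1.65

Risk-neutral probability p = (1 + 0.08 − 0.9)/(1.15 − 0.9) = 0.1800/0.2500 = 0.7200
Terminal stock prices: S_uuu = 114.1, S_uud = 89.27, S_udd = 69.86, S_ddd = 54.68
Terminal payoffs (K − S): max(-35.07, 0) = 0, max(-10.27, 0) = 0, max(9.137, 0) = 9.137, max(24.32, 0) = 24.32
Node uu (S = 99.19): V_uu = 1/1.08·[0.7200·0.0000 + 0.2800·0.0000] = 0.0000
Node ud (S = 77.62): V_ud = 1/1.08·[0.7200·0.0000 + 0.2800·9.1375] = 2.3690
Node dd (S = 60.75): V_dd = 1/1.08·[0.7200·9.1375 + 0.2800·24.3250] = 12.3981
Node u (S = 86.25): V_u = 1/1.08·[0.7200·0.0000 + 0.2800·2.3690] = 0.6142
Node d (S = 67.5): V_d = 1/1.08·[0.7200·2.3690 + 0.2800·12.3981] = 4.7937
Node 0 (S = 75): V_0 = 1/1.08·[0.7200·0.6142 + 0.2800·4.7937] = 1.6523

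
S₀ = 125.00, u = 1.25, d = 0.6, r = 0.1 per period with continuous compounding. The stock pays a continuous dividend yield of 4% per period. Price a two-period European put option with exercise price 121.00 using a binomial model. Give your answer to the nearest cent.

14.39

Per-period risk-free factor R = e^0.1 = 1.1052; dividend-adjusted growth = e^(0.1−0.04) = 1.0618.
Risk-neutral probability p = (1.0618 − 0.6)/(1.25 − 0.6) = 0.4618/0.6500 = 0.7105
Terminal stock prices: S_uu = 195.3, S_ud = 93.75, S_dd = 45
Terminal payoffs (K − S): max(-74.31, 0) = 0, max(27.25, 0) = 27.25, max(76, 0) = 76
Node u (S = 156.2): V_u = e^(−0.1)·[0.7105·0.0000 + 0.2895·27.2500] = 7.1377
Node d (S = 75): V_d = e^(−0.1)·[0.7105·27.2500 + 0.2895·76.0000] = 37.4261
Node 0 (S = 125): V_0 = e^(−0.1)·[0.7105·7.1377 + 0.2895·37.4261] = 14.3920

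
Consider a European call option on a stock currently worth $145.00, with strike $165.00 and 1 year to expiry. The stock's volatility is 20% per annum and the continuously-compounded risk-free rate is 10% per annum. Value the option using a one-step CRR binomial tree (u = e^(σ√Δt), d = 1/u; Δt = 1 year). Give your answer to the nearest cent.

CRR parameters: u = e^(σ√Δt) = e^(0.2·√1) = 1.2214, d = 1/u = 0.8187
Per-period rate: rΔt = 0.1·1 = 0.1, so R = e^0.1 = 1.1052
Risk-neutral probability p = (e^0.1 − 0.8187)/(1.2214 − 0.8187) = 0.2864/0.4027 = 0.7113
Terminal stock prices: S_u = 177.1, S_d = 118.7
Terminal payoffs (S − K): max(12.1, 0) = 12.1, max(-46.28, 0) = 0
Node 0 (S = 145): V_0 = e^(−0.1)·[0.7113·12.1034 + 0.2887·0.0000] = 7.7904

$7.79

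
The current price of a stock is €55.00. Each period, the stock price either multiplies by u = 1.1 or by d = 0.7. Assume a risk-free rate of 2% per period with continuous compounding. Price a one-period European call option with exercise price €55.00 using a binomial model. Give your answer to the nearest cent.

€4.32

Risk-neutral probability p = (e^0.02 − 0.7)/(1.1 − 0.7) = 0.3202/0.4000 = 0.8005
Terminal stock prices: S_u = 60.5, S_d = 38.5
Terminal payoffs (S − K): max(5.5, 0) = 5.5, max(-16.5, 0) = 0
Node 0 (S = 55): V_0 = e^(−0.02)·[0.8005·5.5000 + 0.1995·0.0000] = 4.3156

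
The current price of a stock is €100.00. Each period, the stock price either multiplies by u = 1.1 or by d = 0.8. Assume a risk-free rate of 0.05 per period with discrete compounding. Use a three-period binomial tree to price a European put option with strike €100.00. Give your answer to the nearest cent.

€2.93

Risk-neutral probability p = (1 + 0.05 − 0.8)/(1.1 − 0.8) = 0.2500/0.3000 = 0.8333
Terminal stock prices: S_uuu = 133.1, S_uud = 96.8, S_udd = 70.4, S_ddd = 51.2
Terminal payoffs (K − S): max(-33.1, 0) = 0, max(3.2, 0) = 3.2, max(29.6, 0) = 29.6, max(48.8, 0) = 48.8
Node uu (S = 121): V_uu = 1/1.05·[0.8333·0.0000 + 0.1667·3.2000] = 0.5079
Node ud (S = 88): V_ud = 1/1.05·[0.8333·3.2000 + 0.1667·29.6000] = 7.2381
Node dd (S = 64): V_dd = 1/1.05·[0.8333·29.6000 + 0.1667·48.8000] = 31.2381
Node u (S = 110): V_u = 1/1.05·[0.8333·0.5079 + 0.1667·7.2381] = 1.5520
Node d (S = 80): V_d = 1/1.05·[0.8333·7.2381 + 0.1667·31.2381] = 10.7029
Node 0 (S = 100): V_0 = 1/1.05·[0.8333·1.5520 + 0.1667·10.7029] = 2.9306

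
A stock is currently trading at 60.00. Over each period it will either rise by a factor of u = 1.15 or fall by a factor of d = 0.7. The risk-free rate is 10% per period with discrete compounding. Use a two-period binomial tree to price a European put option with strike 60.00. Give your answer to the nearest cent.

2.22

Risk-neutral probability p = (1 + 0.1 − 0.7)/(1.15 − 0.7) = 0.4000/0.4500 = 0.8889
Terminal stock prices: S_uu = 79.35, S_ud = 48.3, S_dd = 29.4
Terminal payoffs (K − S): max(-19.35, 0) = 0, max(11.7, 0) = 11.7, max(30.6, 0) = 30.6
Node u (S = 69): V_u = 1/1.1·[0.8889·0.0000 + 0.1111·11.7000] = 1.1818
Node d (S = 42): V_d = 1/1.1·[0.8889·11.7000 + 0.1111·30.6000] = 12.5455
Node 0 (S = 60): V_0 = 1/1.1·[0.8889·1.1818 + 0.1111·12.5455] = 2.2222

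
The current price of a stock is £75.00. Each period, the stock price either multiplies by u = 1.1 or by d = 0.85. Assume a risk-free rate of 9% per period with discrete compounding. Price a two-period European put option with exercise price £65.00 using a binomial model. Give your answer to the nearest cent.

£0.01

Risk-neutral probability p = (1 + 0.09 − 0.85)/(1.1 − 0.85) = 0.2400/0.2500 = 0.9600
Terminal stock prices: S_uu = 90.75, S_ud = 70.12, S_dd = 54.19
Terminal payoffs (K − S): max(-25.75, 0) = 0, max(-5.125, 0) = 0, max(10.81, 0) = 10.81
Node u (S = 82.5): V_u = 1/1.09·[0.9600·0.0000 + 0.0400·0.0000] = 0.0000
Node d (S = 63.75): V_d = 1/1.09·[0.9600·0.0000 + 0.0400·10.8125] = 0.3968
Node 0 (S = 75): V_0 = 1/1.09·[0.9600·0.0000 + 0.0400·0.3968] = 0.0146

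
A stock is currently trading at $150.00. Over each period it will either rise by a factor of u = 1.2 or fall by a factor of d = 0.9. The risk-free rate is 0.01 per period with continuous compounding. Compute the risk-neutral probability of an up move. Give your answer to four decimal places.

Risk-neutral probability p = (e^0.01 − 0.9)/(1.2 − 0.9) = 0.1101/0.3000 = 0.3668

p = 0.3668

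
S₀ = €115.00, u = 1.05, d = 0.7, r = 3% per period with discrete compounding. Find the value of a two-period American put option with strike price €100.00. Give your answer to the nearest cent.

Risk-neutral probability p = (1 + 0.03 − 0.7)/(1.05 − 0.7) = 0.3300/0.3500 = 0.9429
Terminal stock prices: S_uu = 126.8, S_ud = 84.52, S_dd = 56.35
Terminal payoffs (K − S): max(-26.79, 0) = 0, max(15.48, 0) = 15.48, max(43.65, 0) = 43.65
Node u (S = 120.8): continuation = 1/1.03·[0.9429·0.0000 + 0.0571·15.4750] = 0.8585; exercise value = 0.0000 ≤ continuation, so V_u = 0.8585
Node d (S = 80.5): continuation = 1/1.03·[0.9429·15.4750 + 0.0571·43.6500] = 16.5874; exercise value = 19.5000 > continuation, so V_d = 19.5000 (exercise)
Node 0 (S = 115): continuation = 1/1.03·[0.9429·0.8585 + 0.0571·19.5000] = 1.8677; exercise value = 0.0000 ≤ continuation, so V_0 = 1.8677

€1.87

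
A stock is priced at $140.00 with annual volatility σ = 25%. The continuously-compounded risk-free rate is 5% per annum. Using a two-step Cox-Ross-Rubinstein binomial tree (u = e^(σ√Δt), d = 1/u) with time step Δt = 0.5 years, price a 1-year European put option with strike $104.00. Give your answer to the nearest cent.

CRR parameters: u = e^(σ√Δt) = e^(0.25·√0.5) = 1.1934, d = 1/u = 0.8380
Per-period rate: rΔt = 0.05·0.5 = 0.025, so R = e^0.025 = 1.0253
Risk-neutral probability p = (e^0.025 − 0.8380)/(1.1934 − 0.8380) = 0.1873/0.3554 = 0.5272
Terminal stock prices: S_uu = 199.4, S_ud = 140, S_dd = 98.31
Terminal payoffs (K − S): max(-95.38, 0) = 0, max(-36, 0) = 0, max(5.694, 0) = 5.694
Node u (S = 167.1): V_u = e^(−0.025)·[0.5272·0.0000 + 0.4728·0.0000] = 0.0000
Node d (S = 117.3): V_d = e^(−0.025)·[0.5272·0.0000 + 0.4728·5.6936] = 2.6257
Node 0 (S = 140): V_0 = e^(−0.025)·[0.5272·0.0000 + 0.4728·2.6257] = 1.2109

$1.21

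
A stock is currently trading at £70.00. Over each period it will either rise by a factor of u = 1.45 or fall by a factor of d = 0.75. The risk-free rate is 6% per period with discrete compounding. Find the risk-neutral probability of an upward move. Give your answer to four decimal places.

p = 0.4429

Risk-neutral probability p = (1 + 0.06 − 0.75)/(1.45 − 0.75) = 0.3100/0.7000 = 0.4429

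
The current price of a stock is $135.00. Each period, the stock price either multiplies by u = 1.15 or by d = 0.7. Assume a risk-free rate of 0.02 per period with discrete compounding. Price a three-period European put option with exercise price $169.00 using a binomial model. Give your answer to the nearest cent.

Risk-neutral probability p = (1 + 0.02 − 0.7)/(1.15 − 0.7) = 0.3200/0.4500 = 0.7111
Terminal stock prices: S_uuu = 205.3, S_uud = 125, S_udd = 76.07, S_ddd = 46.3
Terminal payoffs (K − S): max(-36.32, 0) = 0, max(44.02, 0) = 44.02, max(92.93, 0) = 92.93, max(122.7, 0) = 122.7
Node uu (S = 178.5): V_uu = 1/1.02·[0.7111·0.0000 + 0.2889·44.0238] = 12.4686
Node ud (S = 108.7): V_ud = 1/1.02·[0.7111·44.0238 + 0.2889·92.9275] = 57.0113
Node dd (S = 66.15): V_dd = 1/1.02·[0.7111·92.9275 + 0.2889·122.6950] = 99.5363
Node u (S = 155.2): V_u = 1/1.02·[0.7111·12.4686 + 0.2889·57.0113] = 24.8397
Node d (S = 94.5): V_d = 1/1.02·[0.7111·57.0113 + 0.2889·99.5363] = 67.9375
Node 0 (S = 135): V_0 = 1/1.02·[0.7111·24.8397 + 0.2889·67.9375] = 36.5590

$36.56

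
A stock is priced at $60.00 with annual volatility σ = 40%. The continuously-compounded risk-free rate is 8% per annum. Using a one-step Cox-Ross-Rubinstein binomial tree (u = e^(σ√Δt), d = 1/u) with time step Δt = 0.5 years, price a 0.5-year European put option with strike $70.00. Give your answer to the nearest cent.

$11.88

CRR parameters: u = e^(σ√Δt) = e^(0.4·√0.5) = 1.3269, d = 1/u = 0.7536
Per-period rate: rΔt = 0.08·0.5 = 0.04, so R = e^0.04 = 1.0408
Risk-neutral probability p = (e^0.04 − 0.7536)/(1.3269 − 0.7536) = 0.2872/0.5733 = 0.5009
Terminal stock prices: S_u = 79.61, S_d = 45.22
Terminal payoffs (K − S): max(-9.614, 0) = 0, max(24.78, 0) = 24.78
Node 0 (S = 60): V_0 = e^(−0.04)·[0.5009·0.0000 + 0.4991·24.7817] = 11.8824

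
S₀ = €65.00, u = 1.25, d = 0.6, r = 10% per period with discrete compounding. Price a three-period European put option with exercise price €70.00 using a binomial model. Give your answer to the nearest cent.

€7.07

Risk-neutral probability p = (1 + 0.1 − 0.6)/(1.25 − 0.6) = 0.5000/0.6500 = 0.7692
Terminal stock prices: S_uuu = 127, S_uud = 60.94, S_udd = 29.25, S_ddd = 14.04
Terminal payoffs (K − S): max(-56.95, 0) = 0, max(9.062, 0) = 9.062, max(40.75, 0) = 40.75, max(55.96, 0) = 55.96
Node uu (S = 101.6): V_uu = 1/1.1·[0.7692·0.0000 + 0.2308·9.0625] = 1.9012
Node ud (S = 48.75): V_ud = 1/1.1·[0.7692·9.0625 + 0.2308·40.7500] = 14.8864
Node dd (S = 23.4): V_dd = 1/1.1·[0.7692·40.7500 + 0.2308·55.9600] = 40.2364
Node u (S = 81.25): V_u = 1/1.1·[0.7692·1.9012 + 0.2308·14.8864] = 4.4525
Node d (S = 39): V_d = 1/1.1·[0.7692·14.8864 + 0.2308·40.2364] = 18.8512
Node 0 (S = 65): V_0 = 1/1.1·[0.7692·4.4525 + 0.2308·18.8512] = 7.0685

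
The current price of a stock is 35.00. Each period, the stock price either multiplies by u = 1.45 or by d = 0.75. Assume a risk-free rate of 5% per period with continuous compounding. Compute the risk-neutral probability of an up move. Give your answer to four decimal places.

p = 0.4304

Risk-neutral probability p = (e^0.05 − 0.75)/(1.45 − 0.75) = 0.3013/0.7000 = 0.4304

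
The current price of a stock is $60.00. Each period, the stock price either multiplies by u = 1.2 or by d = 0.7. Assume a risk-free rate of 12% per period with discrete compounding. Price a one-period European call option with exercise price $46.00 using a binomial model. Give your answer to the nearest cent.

Risk-neutral probability p = (1 + 0.12 − 0.7)/(1.2 − 0.7) = 0.4200/0.5000 = 0.8400
Terminal stock prices: S_u = 72, S_d = 42
Terminal payoffs (S − K): max(26, 0) = 26, max(-4, 0) = 0
Node 0 (S = 60): V_0 = 1/1.12·[0.8400·26.0000 + 0.1600·0.0000] = 19.5000

$19.50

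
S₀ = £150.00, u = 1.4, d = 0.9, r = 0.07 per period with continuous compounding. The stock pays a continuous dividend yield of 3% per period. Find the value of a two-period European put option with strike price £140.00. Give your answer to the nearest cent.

Per-period risk-free factor R = e^0.07 = 1.0725; dividend-adjusted growth = e^(0.07−0.03) = 1.0408.
Risk-neutral probability p = (1.0408 − 0.9)/(1.4 − 0.9) = 0.1408/0.5000 = 0.2816
Terminal stock prices: S_uu = 294, S_ud = 189, S_dd = 121.5
Terminal payoffs (K − S): max(-154, 0) = 0, max(-49, 0) = 0, max(18.5, 0) = 18.5
Node u (S = 210): V_u = e^(−0.07)·[0.2816·0.0000 + 0.7184·0.0000] = 0.0000
Node d (S = 135): V_d = e^(−0.07)·[0.2816·0.0000 + 0.7184·18.5000] = 12.3915
Node 0 (S = 150): V_0 = e^(−0.07)·[0.2816·0.0000 + 0.7184·12.3915] = 8.3000

£8.30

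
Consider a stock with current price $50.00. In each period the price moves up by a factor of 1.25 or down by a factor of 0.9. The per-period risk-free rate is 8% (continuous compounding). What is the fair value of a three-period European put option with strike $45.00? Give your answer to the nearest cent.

Risk-neutral probability p = (e^0.08 − 0.9)/(1.25 − 0.9) = 0.1833/0.3500 = 0.5237
Terminal stock prices: S_uuu = 97.66, S_uud = 70.31, S_udd = 50.62, S_ddd = 36.45
Terminal payoffs (K − S): max(-52.66, 0) = 0, max(-25.31, 0) = 0, max(-5.625, 0) = 0, max(8.55, 0) = 8.55
Node uu (S = 78.12): V_uu = e^(−0.08)·[0.5237·0.0000 + 0.4763·0.0000] = 0.0000
Node ud (S = 56.25): V_ud = e^(−0.08)·[0.5237·0.0000 + 0.4763·0.0000] = 0.0000
Node dd (S = 40.5): V_dd = e^(−0.08)·[0.5237·0.0000 + 0.4763·8.5500] = 3.7594
Node u (S = 62.5): V_u = e^(−0.08)·[0.5237·0.0000 + 0.4763·0.0000] = 0.0000
Node d (S = 45): V_d = e^(−0.08)·[0.5237·0.0000 + 0.4763·3.7594] = 1.6530
Node 0 (S = 50): V_0 = e^(−0.08)·[0.5237·0.0000 + 0.4763·1.6530] = 0.7268

$0.73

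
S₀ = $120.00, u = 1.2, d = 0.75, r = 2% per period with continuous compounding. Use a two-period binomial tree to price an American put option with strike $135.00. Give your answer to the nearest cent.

Risk-neutral probability p = (e^0.02 − 0.75)/(1.2 − 0.75) = 0.2702/0.4500 = 0.6004
Terminal stock prices: S_uu = 172.8, S_ud = 108, S_dd = 67.5
Terminal payoffs (K − S): max(-37.8, 0) = 0, max(27, 0) = 27, max(67.5, 0) = 67.5
Node u (S = 144): continuation = e^(−0.02)·[0.6004·0.0000 + 0.3996·27.0000] = 10.5743; exercise value = 0.0000 ≤ continuation, so V_u = 10.5743
Node d (S = 90): continuation = e^(−0.02)·[0.6004·27.0000 + 0.3996·67.5000] = 42.3268; exercise value = 45.0000 > continuation, so V_d = 45.0000 (exercise)
Node 0 (S = 120): continuation = e^(−0.02)·[0.6004·10.5743 + 0.3996·45.0000] = 23.8474; exercise value = 15.0000 ≤ continuation, so V_0 = 23.8474

$23.85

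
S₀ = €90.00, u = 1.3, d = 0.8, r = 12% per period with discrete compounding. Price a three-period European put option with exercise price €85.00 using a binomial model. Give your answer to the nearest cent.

Risk-neutral probability p = (1 + 0.12 − 0.8)/(1.3 − 0.8) = 0.3200/0.5000 = 0.6400
Terminal stock prices: S_uuu = 197.7, S_uud = 121.7, S_udd = 74.88, S_ddd = 46.08
Terminal payoffs (K − S): max(-112.7, 0) = 0, max(-36.68, 0) = 0, max(10.12, 0) = 10.12, max(38.92, 0) = 38.92
Node uu (S = 152.1): V_uu = 1/1.12·[0.6400·0.0000 + 0.3600·0.0000] = 0.0000
Node ud (S = 93.6): V_ud = 1/1.12·[0.6400·0.0000 + 0.3600·10.1200] = 3.2529
Node dd (S = 57.6): V_dd = 1/1.12·[0.6400·10.1200 + 0.3600·38.9200] = 18.2929
Node u (S = 117): V_u = 1/1.12·[0.6400·0.0000 + 0.3600·3.2529] = 1.0456
Node d (S = 72): V_d = 1/1.12·[0.6400·3.2529 + 0.3600·18.2929] = 7.7386
Node 0 (S = 90): V_0 = 1/1.12·[0.6400·1.0456 + 0.3600·7.7386] = 3.0849

€3.08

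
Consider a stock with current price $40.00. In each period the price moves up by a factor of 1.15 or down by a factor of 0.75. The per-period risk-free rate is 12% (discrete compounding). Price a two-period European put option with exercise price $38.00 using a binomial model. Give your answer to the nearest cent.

$0.46

Risk-neutral probability p = (1 + 0.12 − 0.75)/(1.15 − 0.75) = 0.3700/0.4000 = 0.9250
Terminal stock prices: S_uu = 52.9, S_ud = 34.5, S_dd = 22.5
Terminal payoffs (K − S): max(-14.9, 0) = 0, max(3.5, 0) = 3.5, max(15.5, 0) = 15.5
Node u (S = 46): V_u = 1/1.12·[0.9250·0.0000 + 0.0750·3.5000] = 0.2344
Node d (S = 30): V_d = 1/1.12·[0.9250·3.5000 + 0.0750·15.5000] = 3.9286
Node 0 (S = 40): V_0 = 1/1.12·[0.9250·0.2344 + 0.0750·3.9286] = 0.4566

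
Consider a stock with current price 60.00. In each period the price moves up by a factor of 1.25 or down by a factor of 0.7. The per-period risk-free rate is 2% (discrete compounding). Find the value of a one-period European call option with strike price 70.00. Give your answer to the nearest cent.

Risk-neutral probability p = (1 + 0.02 − 0.7)/(1.25 − 0.7) = 0.3200/0.5500 = 0.5818
Terminal stock prices: S_u = 75, S_d = 42
Terminal payoffs (S − K): max(5, 0) = 5, max(-28, 0) = 0
Node 0 (S = 60): V_0 = 1/1.02·[0.5818·5.0000 + 0.4182·0.0000] = 2.8520

2.85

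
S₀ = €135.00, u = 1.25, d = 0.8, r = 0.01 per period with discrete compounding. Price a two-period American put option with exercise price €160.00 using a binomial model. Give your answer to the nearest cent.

Risk-neutral probability p = (1 + 0.01 − 0.8)/(1.25 − 0.8) = 0.2100/0.4500 = 0.4667
Terminal stock prices: S_uu = 210.9, S_ud = 135, S_dd = 86.4
Terminal payoffs (K − S): max(-50.94, 0) = 0, max(25, 0) = 25, max(73.6, 0) = 73.6
Node u (S = 168.8): continuation = 1/1.01·[0.4667·0.0000 + 0.5333·25.0000] = 13.2013; exercise value = 0.0000 ≤ continuation, so V_u = 13.2013
Node d (S = 108): continuation = 1/1.01·[0.4667·25.0000 + 0.5333·73.6000] = 50.4158; exercise value = 52.0000 > continuation, so V_d = 52.0000 (exercise)
Node 0 (S = 135): continuation = 1/1.01·[0.4667·13.2013 + 0.5333·52.0000] = 33.5584; exercise value = 25.0000 ≤ continuation, so V_0 = 33.5584

€33.56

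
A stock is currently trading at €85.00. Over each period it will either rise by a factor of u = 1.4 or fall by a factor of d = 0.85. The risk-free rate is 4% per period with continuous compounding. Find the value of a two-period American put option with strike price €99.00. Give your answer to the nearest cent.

€16.78

Risk-neutral probability p = (e^0.04 − 0.85)/(1.4 − 0.85) = 0.1908/0.5500 = 0.3469
Terminal stock prices: S_uu = 166.6, S_ud = 101.1, S_dd = 61.41
Terminal payoffs (K − S): max(-67.6, 0) = 0, max(-2.15, 0) = 0, max(37.59, 0) = 37.59
Node u (S = 119): continuation = e^(−0.04)·[0.3469·0.0000 + 0.6531·0.0000] = 0.0000; exercise value = 0.0000 ≤ continuation, so V_u = 0.0000
Node d (S = 72.25): continuation = e^(−0.04)·[0.3469·0.0000 + 0.6531·37.5875] = 23.5848; exercise value = 26.7500 > continuation, so V_d = 26.7500 (exercise)
Node 0 (S = 85): continuation = e^(−0.04)·[0.3469·0.0000 + 0.6531·26.7500] = 16.7847; exercise value = 14.0000 ≤ continuation, so V_0 = 16.7847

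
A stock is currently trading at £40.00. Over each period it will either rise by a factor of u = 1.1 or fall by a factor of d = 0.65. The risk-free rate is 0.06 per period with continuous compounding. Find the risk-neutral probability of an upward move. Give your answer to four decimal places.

Risk-neutral probability p = (e^0.06 − 0.65)/(1.1 − 0.65) = 0.4118/0.4500 = 0.9152

p = 0.9152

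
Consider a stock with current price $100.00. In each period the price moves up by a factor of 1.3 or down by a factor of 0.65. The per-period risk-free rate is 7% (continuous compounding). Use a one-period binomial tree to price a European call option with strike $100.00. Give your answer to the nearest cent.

$18.18

Risk-neutral probability p = (e^0.07 − 0.65)/(1.3 − 0.65) = 0.4225/0.6500 = 0.6500
Terminal stock prices: S_u = 130, S_d = 65
Terminal payoffs (S − K): max(30, 0) = 30, max(-35, 0) = 0
Node 0 (S = 100): V_0 = e^(−0.07)·[0.6500·30.0000 + 0.3500·0.0000] = 18.1820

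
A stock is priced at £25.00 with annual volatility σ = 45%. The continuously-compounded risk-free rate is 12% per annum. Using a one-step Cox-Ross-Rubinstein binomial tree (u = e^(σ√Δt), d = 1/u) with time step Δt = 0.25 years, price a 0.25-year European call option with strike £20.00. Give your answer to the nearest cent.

£5.61

CRR parameters: u = e^(σ√Δt) = e^(0.45·√0.25) = 1.2523, d = 1/u = 0.7985
Per-period rate: rΔt = 0.12·0.25 = 0.03, so R = e^0.03 = 1.0305
Risk-neutral probability p = (e^0.03 − 0.7985)/(1.2523 − 0.7985) = 0.2319/0.4538 = 0.5111
Terminal stock prices: S_u = 31.31, S_d = 19.96
Terminal payoffs (S − K): max(11.31, 0) = 11.31, max(-0.03709, 0) = 0
Node 0 (S = 25): V_0 = e^(−0.03)·[0.5111·11.3081 + 0.4889·0.0000] = 5.6087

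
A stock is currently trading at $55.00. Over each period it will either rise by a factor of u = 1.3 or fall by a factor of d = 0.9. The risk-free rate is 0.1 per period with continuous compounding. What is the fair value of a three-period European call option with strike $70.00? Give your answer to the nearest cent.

Risk-neutral probability p = (e^0.1 − 0.9)/(1.3 − 0.9) = 0.2052/0.4000 = 0.5129
Terminal stock prices: S_uuu = 120.8, S_uud = 83.66, S_udd = 57.92, S_ddd = 40.1
Terminal payoffs (S − K): max(50.84, 0) = 50.84, max(13.66, 0) = 13.66, max(-12.08, 0) = 0, max(-29.9, 0) = 0
Node uu (S = 92.95): V_uu = e^(−0.1)·[0.5129·50.8350 + 0.4871·13.6550] = 29.6114
Node ud (S = 64.35): V_ud = e^(−0.1)·[0.5129·13.6550 + 0.4871·0.0000] = 6.3375
Node dd (S = 44.55): V_dd = e^(−0.1)·[0.5129·0.0000 + 0.4871·0.0000] = 0.0000
Node u (S = 71.5): V_u = e^(−0.1)·[0.5129·29.6114 + 0.4871·6.3375] = 16.5362
Node d (S = 49.5): V_d = e^(−0.1)·[0.5129·6.3375 + 0.4871·0.0000] = 2.9413
Node 0 (S = 55): V_0 = e^(−0.1)·[0.5129·16.5362 + 0.4871·2.9413] = 8.9710

$8.97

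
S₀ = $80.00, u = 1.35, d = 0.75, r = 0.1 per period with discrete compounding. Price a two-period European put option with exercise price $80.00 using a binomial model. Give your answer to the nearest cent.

$5.02

Risk-neutral probability p = (1 + 0.1 − 0.75)/(1.35 − 0.75) = 0.3500/0.6000 = 0.5833
Terminal stock prices: S_uu = 145.8, S_ud = 81, S_dd = 45
Terminal payoffs (K − S): max(-65.8, 0) = 0, max(-1, 0) = 0, max(35, 0) = 35
Node u (S = 108): V_u = 1/1.1·[0.5833·0.0000 + 0.4167·0.0000] = 0.0000
Node d (S = 60): V_d = 1/1.1·[0.5833·0.0000 + 0.4167·35.0000] = 13.2576
Node 0 (S = 80): V_0 = 1/1.1·[0.5833·0.0000 + 0.4167·13.2576] = 5.0218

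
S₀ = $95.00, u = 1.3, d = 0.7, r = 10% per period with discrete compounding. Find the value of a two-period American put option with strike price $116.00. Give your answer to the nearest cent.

Risk-neutral probability p = (1 + 0.1 − 0.7)/(1.3 − 0.7) = 0.4000/0.6000 = 0.6667
Terminal stock prices: S_uu = 160.6, S_ud = 86.45, S_dd = 46.55
Terminal payoffs (K − S): max(-44.55, 0) = 0, max(29.55, 0) = 29.55, max(69.45, 0) = 69.45
Node u (S = 123.5): continuation = 1/1.1·[0.6667·0.0000 + 0.3333·29.5500] = 8.9545; exercise value = 0.0000 ≤ continuation, so V_u = 8.9545
Node d (S = 66.5): continuation = 1/1.1·[0.6667·29.5500 + 0.3333·69.4500] = 38.9545; exercise value = 49.5000 > continuation, so V_d = 49.5000 (exercise)
Node 0 (S = 95): continuation = 1/1.1·[0.6667·8.9545 + 0.3333·49.5000] = 20.4270; exercise value = 21.0000 > continuation, so V_0 = 21.0000 (exercise)

$21.00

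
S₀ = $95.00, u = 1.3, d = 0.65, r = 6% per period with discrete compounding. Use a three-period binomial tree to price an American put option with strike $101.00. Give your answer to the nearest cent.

$17.97

Risk-neutral probability p = (1 + 0.06 − 0.65)/(1.3 − 0.65) = 0.4100/0.6500 = 0.6308
Terminal stock prices: S_uuu = 208.7, S_uud = 104.4, S_udd = 52.18, S_ddd = 26.09
Terminal payoffs (K − S): max(-107.7, 0) = 0, max(-3.358, 0) = 0, max(48.82, 0) = 48.82, max(74.91, 0) = 74.91
Node uu (S = 160.6): continuation = 1/1.06·[0.6308·0.0000 + 0.3692·0.0000] = 0.0000; exercise value = 0.0000 ≤ continuation, so V_uu = 0.0000
Node ud (S = 80.28): continuation = 1/1.06·[0.6308·0.0000 + 0.3692·48.8212] = 17.0060; exercise value = 20.7250 > continuation, so V_ud = 20.7250 (exercise)
Node dd (S = 40.14): continuation = 1/1.06·[0.6308·48.8212 + 0.3692·74.9106] = 55.1455; exercise value = 60.8625 > continuation, so V_dd = 60.8625 (exercise)
Node u (S = 123.5): continuation = 1/1.06·[0.6308·0.0000 + 0.3692·20.7250] = 7.2192; exercise value = 0.0000 ≤ continuation, so V_u = 7.2192
Node d (S = 61.75): continuation = 1/1.06·[0.6308·20.7250 + 0.3692·60.8625] = 33.5330; exercise value = 39.2500 > continuation, so V_d = 39.2500 (exercise)
Node 0 (S = 95): continuation = 1/1.06·[0.6308·7.2192 + 0.3692·39.2500] = 17.9679; exercise value = 6.0000 ≤ continuation, so V_0 = 17.9679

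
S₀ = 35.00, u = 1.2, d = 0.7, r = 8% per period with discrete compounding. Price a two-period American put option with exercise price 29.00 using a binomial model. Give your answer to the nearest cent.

Risk-neutral probability p = (1 + 0.08 − 0.7)/(1.2 − 0.7) = 0.3800/0.5000 = 0.7600
Terminal stock prices: S_uu = 50.4, S_ud = 29.4, S_dd = 17.15
Terminal payoffs (K − S): max(-21.4, 0) = 0, max(-0.4, 0) = 0, max(11.85, 0) = 11.85
Node u (S = 42): continuation = 1/1.08·[0.7600·0.0000 + 0.2400·0.0000] = 0.0000; exercise value = 0.0000 ≤ continuation, so V_u = 0.0000
Node d (S = 24.5): continuation = 1/1.08·[0.7600·0.0000 + 0.2400·11.8500] = 2.6333; exercise value = 4.5000 > continuation, so V_d = 4.5000 (exercise)
Node 0 (S = 35): continuation = 1/1.08·[0.7600·0.0000 + 0.2400·4.5000] = 1.0000; exercise value = 0.0000 ≤ continuation, so V_0 = 1.0000

1.00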